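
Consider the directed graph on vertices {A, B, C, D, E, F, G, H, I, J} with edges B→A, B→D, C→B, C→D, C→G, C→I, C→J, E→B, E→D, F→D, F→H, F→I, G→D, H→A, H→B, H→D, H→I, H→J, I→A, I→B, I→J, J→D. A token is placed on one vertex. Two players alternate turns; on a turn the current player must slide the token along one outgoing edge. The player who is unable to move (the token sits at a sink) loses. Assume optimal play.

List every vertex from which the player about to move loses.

Build the W/L table. Terminal = L. A non-terminal position is W if it has a move to some L; otherwise it is L.
Every edge goes from a vertex to one that appears earlier in the order D, A, B, J, G, I, H, F, C, E, so processing vertices in that order labels each vertex after all of its successors.
D: no outgoing edge → L
A: no outgoing edge → L
B: reaches L-position A → W
J: reaches L-position D → W
G: reaches L-position D → W
I: reaches L-position A → W
H: reaches L-position A → W
F: reaches L-position D → W
C: reaches L-position D → W
E: reaches L-position D → W
Reading off the rows marked L gives the requested list; there are 2 such vertices.

A, D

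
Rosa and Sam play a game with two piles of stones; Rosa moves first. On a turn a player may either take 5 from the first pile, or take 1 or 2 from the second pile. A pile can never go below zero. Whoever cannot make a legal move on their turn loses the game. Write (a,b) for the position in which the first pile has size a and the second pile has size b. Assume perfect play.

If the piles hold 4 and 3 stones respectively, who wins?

Use the standard recursion: the mover loses at a terminal position; elsewhere, the mover wins exactly when some move hands the opponent an L position.
No move ever increases a pile, so every position that can arise here has a ≤ 4 and b ≤ 3; it is enough to label the cells with 0 ≤ a ≤ 4 and 0 ≤ b ≤ 3.
Every move lowers a or b (never raises either), so fill the grid row by row in increasing a, and left to right within a row: each cell's successors are then already labelled.
      b=0  b=1  b=2  b=3
a=0:    L    W    W    L
a=1:    L    W    W    L
a=2:    L    W    W    L
a=3:    L    W    W    L
a=4:    L    W    W    L
Cells with no legal move (terminal, hence L): (0,0), (1,0), (2,0), (3,0), (4,0).
The remaining L cells, each justified by listing all of its moves:
(0,3): only reaches (0,2)(W), (0,1)(W), all W → L
(1,3): only reaches (1,2)(W), (1,1)(W), all W → L
(2,3): only reaches (2,2)(W), (2,1)(W), all W → L
(3,3): only reaches (3,2)(W), (3,1)(W), all W → L
(4,3): only reaches (4,2)(W), (4,1)(W), all W → L
Every other cell has at least one move into one of the L cells above, so it is W.
The starting position (4,3) is L: whatever Rosa does, the opponent receives a W position.

Sam wins.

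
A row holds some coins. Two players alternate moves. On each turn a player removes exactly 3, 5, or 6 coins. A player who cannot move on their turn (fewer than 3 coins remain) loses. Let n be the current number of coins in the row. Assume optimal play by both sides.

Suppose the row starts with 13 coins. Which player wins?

Classify positions by backward induction: terminal positions (no move available) are L. From any other position, the mover wins iff some move reaches an L.
n=0: no move → L
n=1: no move → L
n=2: no move → L
n=3: →0(L), so W
n=4: →1(L), so W
n=5: →2(L), so W
n=6: →1(L), so W
n=7: →2(L), so W
n=8: →2(L), so W
n=9: →6(W), 4(W), 3(W) — all W, so L
n=10: →7(W), 5(W), 4(W) — all W, so L
n=11: →8(W), 6(W), 5(W) — all W, so L
n=12: →9(L), so W
n=13: →10(L), so W
The starting position 13 is W: the player to move should remove 3, leaving 10, handing over an L position.

The first player wins.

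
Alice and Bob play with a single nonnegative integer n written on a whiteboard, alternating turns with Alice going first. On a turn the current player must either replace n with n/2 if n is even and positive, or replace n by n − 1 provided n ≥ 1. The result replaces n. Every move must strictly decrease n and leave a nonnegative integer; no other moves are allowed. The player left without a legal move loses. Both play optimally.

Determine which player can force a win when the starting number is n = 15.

Build the W/L table. Terminal = L. A non-terminal position is W if it has a move to some L; otherwise it is L.
n=0: no move → L
n=1: W (go to 0, an L position)
n=2: L (sole option 1(W) is W)
n=3: W (go to 2, an L position)
n=4: W (go to 2, an L position)
n=5: L (sole option 4(W) is W)
n=6: W (go to 5, an L position)
n=7: L (sole option 6(W) is W)
n=8: W (go to 7, an L position)
n=9: L (sole option 8(W) is W)
n=10: W (go to 5, an L position)
n=11: L (sole option 10(W) is W)
n=12: W (go to 11, an L position)
n=13: L (sole option 12(W) is W)
n=14: W (go to 7, an L position)
n=15: L (sole option 14(W) is W)
The starting position 15 is L: whatever Alice does, the opponent receives a W position.

Bob wins.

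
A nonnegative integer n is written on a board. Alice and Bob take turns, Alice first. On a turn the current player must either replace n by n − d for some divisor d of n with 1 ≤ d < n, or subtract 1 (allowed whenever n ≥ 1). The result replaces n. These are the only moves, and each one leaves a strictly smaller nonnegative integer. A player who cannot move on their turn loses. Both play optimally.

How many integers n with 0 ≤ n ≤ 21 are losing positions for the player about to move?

11

Build the W/L table. Terminal = L. A non-terminal position is W if it has a move to some L; otherwise it is L.
n=0: no move → L
n=1: can move to 0, which is L ⇒ W
n=2: the only move is to 1(W), a W ⇒ L
n=3: can move to 2, which is L ⇒ W
n=4: can move to 2, which is L ⇒ W
n=5: the only move is to 4(W), a W ⇒ L
n=6: can move to 5, which is L ⇒ W
n=7: the only move is to 6(W), a W ⇒ L
n=8: can move to 7, which is L ⇒ W
n=9: moves to 6(W), 8(W); every one is W ⇒ L
n=10: can move to 5, which is L ⇒ W
n=11: the only move is to 10(W), a W ⇒ L
n=12: can move to 9, which is L ⇒ W
n=13: the only move is to 12(W), a W ⇒ L
n=14: can move to 7, which is L ⇒ W
n=15: moves to 10(W), 12(W), 14(W); every one is W ⇒ L
n=16: can move to 15, which is L ⇒ W
n=17: the only move is to 16(W), a W ⇒ L
n=18: can move to 9, which is L ⇒ W
n=19: the only move is to 18(W), a W ⇒ L
n=20: can move to 15, which is L ⇒ W
n=21: moves to 14(W), 18(W), 20(W); every one is W ⇒ L
L entries with 0 ≤ n ≤ 21: n = 0, 2, 5, 7, 9, 11, 13, 15, 17, 19, 21; that makes 11.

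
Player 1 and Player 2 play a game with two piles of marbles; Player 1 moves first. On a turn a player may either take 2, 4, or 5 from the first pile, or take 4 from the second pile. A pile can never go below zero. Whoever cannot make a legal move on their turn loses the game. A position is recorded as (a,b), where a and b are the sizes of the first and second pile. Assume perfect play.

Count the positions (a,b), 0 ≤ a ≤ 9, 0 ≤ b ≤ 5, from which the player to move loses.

22

Positions with no move are L. A position that does have a move is losing for the player to move precisely when every available move leads to a winning position for the opponent. Fill in the labels:
Every move lowers a or b (never raises either), so fill the grid row by row in increasing a, and left to right within a row: each cell's successors are then already labelled.
      b=0  b=1  b=2  b=3  b=4  b=5
a=0:    L    L    L    L    W    W
a=1:    L    L    L    L    W    W
a=2:    W    W    W    W    L    L
a=3:    W    W    W    W    L    L
a=4:    W    W    W    W    W    W
a=5:    W    W    W    W    W    W
a=6:    W    W    W    W    W    W
a=7:    L    L    L    L    W    W
a=8:    L    L    L    L    W    W
a=9:    W    W    W    W    L    L
Cells with no legal move (terminal, hence L): (0,0), (0,1), (0,2), (0,3), (1,0), (1,1), (1,2), (1,3).
The remaining L cells, each justified by listing all of its moves:
(2,4): only reaches (0,4)(W), (2,0)(W), all W → L
(2,5): only reaches (0,5)(W), (2,1)(W), all W → L
(3,4): only reaches (1,4)(W), (3,0)(W), all W → L
(3,5): only reaches (1,5)(W), (3,1)(W), all W → L
(7,0): only reaches (5,0)(W), (3,0)(W), (2,0)(W), all W → L
(7,1): only reaches (5,1)(W), (3,1)(W), (2,1)(W), all W → L
(7,2): only reaches (5,2)(W), (3,2)(W), (2,2)(W), all W → L
(7,3): only reaches (5,3)(W), (3,3)(W), (2,3)(W), all W → L
(8,0): only reaches (6,0)(W), (4,0)(W), (3,0)(W), all W → L
(8,1): only reaches (6,1)(W), (4,1)(W), (3,1)(W), all W → L
(8,2): only reaches (6,2)(W), (4,2)(W), (3,2)(W), all W → L
(8,3): only reaches (6,3)(W), (4,3)(W), (3,3)(W), all W → L
(9,4): only reaches (7,4)(W), (5,4)(W), (4,4)(W), (9,0)(W), all W → L
(9,5): only reaches (7,5)(W), (5,5)(W), (4,5)(W), (9,1)(W), all W → L
Every other cell has at least one move into one of the L cells above, so it is W.
L cells per row: a=0: 4, a=1: 4, a=2: 2, a=3: 2, a=4: 0, a=5: 0, a=6: 0, a=7: 4, a=8: 4, a=9: 2; total 22.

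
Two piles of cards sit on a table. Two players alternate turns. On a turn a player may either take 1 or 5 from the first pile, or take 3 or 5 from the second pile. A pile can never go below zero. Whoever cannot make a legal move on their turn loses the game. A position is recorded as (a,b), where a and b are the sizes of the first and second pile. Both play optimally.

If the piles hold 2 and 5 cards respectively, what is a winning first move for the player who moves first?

Build the W/L table. Terminal = L. A non-terminal position is W if it has a move to some L; otherwise it is L.
No move ever increases a pile, so every position that can arise here has a ≤ 2 and b ≤ 5; it is enough to label the cells with 0 ≤ a ≤ 2 and 0 ≤ b ≤ 5.
Every move lowers a or b (never raises either), so fill the grid row by row in increasing a, and left to right within a row: each cell's successors are then already labelled.
      b=0  b=1  b=2  b=3  b=4  b=5
a=0:    L    L    L    W    W    W
a=1:    W    W    W    L    L    L
a=2:    L    L    L    W    W    W
Cells with no legal move (terminal, hence L): (0,0), (0,1), (0,2).
The remaining L cells, each justified by listing all of its moves:
(1,3): →(0,3)(W), (1,0)(W) — all W, so L
(1,4): →(0,4)(W), (1,1)(W) — all W, so L
(1,5): →(0,5)(W), (1,2)(W), (1,0)(W) — all W, so L
(2,0): →(1,0)(W) only, which is W, so L
(2,1): →(1,1)(W) only, which is W, so L
(2,2): →(1,2)(W) only, which is W, so L
Every other cell has at least one move into one of the L cells above, so it is W.
From (2,5), the L positions reachable in one move are: (1,5), (2,2), (2,0). Any move reaching one of these is winning.

Move to (1,5).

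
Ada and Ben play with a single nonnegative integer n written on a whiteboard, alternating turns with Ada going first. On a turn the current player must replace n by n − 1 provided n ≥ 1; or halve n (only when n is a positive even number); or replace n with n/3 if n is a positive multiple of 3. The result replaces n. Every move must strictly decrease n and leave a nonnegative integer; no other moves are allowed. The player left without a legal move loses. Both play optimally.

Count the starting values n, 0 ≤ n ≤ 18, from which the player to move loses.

8

Build the W/L table. Terminal = L. A non-terminal position is W if it has a move to some L; otherwise it is L.
n=0: no move → L
n=1: →0(L), so W
n=2: →1(W) only, which is W, so L
n=3: →2(L), so W
n=4: →2(L), so W
n=5: →4(W) only, which is W, so L
n=6: →2(L), so W
n=7: →6(W) only, which is W, so L
n=8: →7(L), so W
n=9: →3(W), 8(W) — all W, so L
n=10: →5(L), so W
n=11: →10(W) only, which is W, so L
n=12: →11(L), so W
n=13: →12(W) only, which is W, so L
n=14: →7(L), so W
n=15: →5(L), so W
n=16: →8(W), 15(W) — all W, so L
n=17: →16(L), so W
n=18: →9(L), so W
L entries with 0 ≤ n ≤ 18: n = 0, 2, 5, 7, 9, 11, 13, 16; that makes 8.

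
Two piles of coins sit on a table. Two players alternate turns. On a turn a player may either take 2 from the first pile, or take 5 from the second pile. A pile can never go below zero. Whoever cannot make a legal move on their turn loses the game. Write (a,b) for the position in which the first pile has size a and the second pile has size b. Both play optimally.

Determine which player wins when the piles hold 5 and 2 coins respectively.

The second player wins.

Compute win/loss labels from the base case upward. A position with no move is L. Any other position is W if it can reach an L in one move, else L.
No move ever increases a pile, so every position that can arise here has a ≤ 5 and b ≤ 2; it is enough to label the cells with 0 ≤ a ≤ 5 and 0 ≤ b ≤ 2.
Every move lowers a or b (never raises either), so fill the grid row by row in increasing a, and left to right within a row: each cell's successors are then already labelled.
      b=0  b=1  b=2
a=0:    L    L    L
a=1:    L    L    L
a=2:    W    W    W
a=3:    W    W    W
a=4:    L    L    L
a=5:    L    L    L
Cells with no legal move (terminal, hence L): (0,0), (0,1), (0,2), (1,0), (1,1), (1,2).
The remaining L cells, each justified by listing all of its moves:
(4,0): only reaches (2,0)(W), which is W → L
(4,1): only reaches (2,1)(W), which is W → L
(4,2): only reaches (2,2)(W), which is W → L
(5,0): only reaches (3,0)(W), which is W → L
(5,1): only reaches (3,1)(W), which is W → L
(5,2): only reaches (3,2)(W), which is W → L
Every other cell has at least one move into one of the L cells above, so it is W.
The starting position (5,2) is L: whatever the player to move does, the opponent receives a W position.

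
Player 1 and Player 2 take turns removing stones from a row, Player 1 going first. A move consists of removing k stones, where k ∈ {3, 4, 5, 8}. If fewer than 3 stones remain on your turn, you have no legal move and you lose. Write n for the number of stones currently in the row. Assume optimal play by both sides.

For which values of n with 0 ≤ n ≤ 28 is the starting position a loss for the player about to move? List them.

0, 1, 2, 11, 12, 13, 22, 23, 24

Use the standard recursion: the mover loses at a terminal position; elsewhere, the mover wins exactly when some move hands the opponent an L position.
n=0: no move → L
n=1: no move → L
n=2: no move → L
n=3: W (go to 0, an L position)
n=4: W (go to 1, an L position)
n=5: W (go to 2, an L position)
n=6: W (go to 2, an L position)
n=7: W (go to 2, an L position)
n=8: W (go to 0, an L position)
n=9: W (go to 1, an L position)
n=10: W (go to 2, an L position)
n=11: L (options 8(W), 7(W), 6(W), 3(W) are all W)
n=12: L (options 9(W), 8(W), 7(W), 4(W) are all W)
n=13: L (options 10(W), 9(W), 8(W), 5(W) are all W)
n=14: W (go to 11, an L position)
n=15: W (go to 12, an L position)
n=16: W (go to 13, an L position)
n=17: W (go to 13, an L position)
n=18: W (go to 13, an L position)
n=19: W (go to 11, an L position)
n=20: W (go to 12, an L position)
n=21: W (go to 13, an L position)
n=22: L (options 19(W), 18(W), 17(W), 14(W) are all W)
n=23: L (options 20(W), 19(W), 18(W), 15(W) are all W)
n=24: L (options 21(W), 20(W), 19(W), 16(W) are all W)
n=25: W (go to 22, an L position)
n=26: W (go to 23, an L position)
n=27: W (go to 24, an L position)
n=28: W (go to 24, an L position)
The losing starting values of n are exactly the entries labelled L in this table (9 of them).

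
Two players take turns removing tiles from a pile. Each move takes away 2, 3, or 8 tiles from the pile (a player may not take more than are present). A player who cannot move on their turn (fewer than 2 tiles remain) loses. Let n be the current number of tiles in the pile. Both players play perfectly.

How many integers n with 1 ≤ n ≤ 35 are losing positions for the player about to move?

14

Compute win/loss labels from the base case upward. A position with no move is L. Any other position is W if it can reach an L in one move, else L.
n=0: no move → L
n=1: no move → L
n=2: can move to 0, which is L ⇒ W
n=3: can move to 1, which is L ⇒ W
n=4: can move to 1, which is L ⇒ W
n=5: moves to 3(W), 2(W); every one is W ⇒ L
n=6: moves to 4(W), 3(W); every one is W ⇒ L
n=7: can move to 5, which is L ⇒ W
n=8: can move to 6, which is L ⇒ W
n=9: can move to 6, which is L ⇒ W
n=10: moves to 8(W), 7(W), 2(W); every one is W ⇒ L
n=11: moves to 9(W), 8(W), 3(W); every one is W ⇒ L
n=12: can move to 10, which is L ⇒ W
n=13: can move to 11, which is L ⇒ W
n=14: can move to 11, which is L ⇒ W
n=15: moves to 13(W), 12(W), 7(W); every one is W ⇒ L
n=16: moves to 14(W), 13(W), 8(W); every one is W ⇒ L
n=17: can move to 15, which is L ⇒ W
n=18: can move to 16, which is L ⇒ W
n=19: can move to 16, which is L ⇒ W
n=20: moves to 18(W), 17(W), 12(W); every one is W ⇒ L
n=21: moves to 19(W), 18(W), 13(W); every one is W ⇒ L
n=22: can move to 20, which is L ⇒ W
n=23: can move to 21, which is L ⇒ W
n=24: can move to 21, which is L ⇒ W
n=25: moves to 23(W), 22(W), 17(W); every one is W ⇒ L
n=26: moves to 24(W), 23(W), 18(W); every one is W ⇒ L
n=27: can move to 25, which is L ⇒ W
n=28: can move to 26, which is L ⇒ W
n=29: can move to 26, which is L ⇒ W
n=30: moves to 28(W), 27(W), 22(W); every one is W ⇒ L
n=31: moves to 29(W), 28(W), 23(W); every one is W ⇒ L
n=32: can move to 30, which is L ⇒ W
n=33: can move to 31, which is L ⇒ W
n=34: can move to 31, which is L ⇒ W
n=35: moves to 33(W), 32(W), 27(W); every one is W ⇒ L
L entries with 1 ≤ n ≤ 35 (n=0 is outside the asked range and is not counted): n = 1, 5, 6, 10, 11, 15, 16, 20, 21, 25, 26, 30, 31, 35; that makes 14.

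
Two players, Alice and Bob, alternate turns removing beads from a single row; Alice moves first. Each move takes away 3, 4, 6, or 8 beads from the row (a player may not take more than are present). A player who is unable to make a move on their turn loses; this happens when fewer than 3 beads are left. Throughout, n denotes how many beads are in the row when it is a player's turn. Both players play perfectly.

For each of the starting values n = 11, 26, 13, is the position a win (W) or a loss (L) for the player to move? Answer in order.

11: L, 26: W, 13: L

Build the W/L table. Terminal = L. A non-terminal position is W if it has a move to some L; otherwise it is L.
n=0: no move → L
n=1: no move → L
n=2: no move → L
n=3: →0(L), so W
n=4: →1(L), so W
n=5: →2(L), so W
n=6: →2(L), so W
n=7: →1(L), so W
n=8: →2(L), so W
n=9: →1(L), so W
n=10: →2(L), so W
n=11: →8(W), 7(W), 5(W), 3(W) — all W, so L
n=12: →9(W), 8(W), 6(W), 4(W) — all W, so L
n=13: →10(W), 9(W), 7(W), 5(W) — all W, so L
n=14: →11(L), so W
n=15: →12(L), so W
n=16: →13(L), so W
n=17: →13(L), so W
n=18: →12(L), so W
n=19: →13(L), so W
n=20: →12(L), so W
n=21: →13(L), so W
n=22: →19(W), 18(W), 16(W), 14(W) — all W, so L
n=23: →20(W), 19(W), 17(W), 15(W) — all W, so L
n=24: →21(W), 20(W), 18(W), 16(W) — all W, so L
n=25: →22(L), so W
n=26: →23(L), so W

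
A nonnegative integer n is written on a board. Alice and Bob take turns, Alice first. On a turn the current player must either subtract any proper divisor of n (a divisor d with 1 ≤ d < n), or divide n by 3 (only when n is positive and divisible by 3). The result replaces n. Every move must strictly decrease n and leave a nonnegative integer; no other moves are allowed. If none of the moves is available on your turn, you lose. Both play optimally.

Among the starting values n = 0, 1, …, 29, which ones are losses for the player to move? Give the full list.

0, 1, 4, 7, 9, 11, 13, 15, 17, 19, 23, 25, 28

Positions with no move are L. A position that does have a move is losing for the player to move precisely when every available move leads to a winning position for the opponent. Fill in the labels:
n=0: no move → L
n=1: no move → L
n=2: W (go to 1, an L position)
n=3: W (go to 1, an L position)
n=4: L (options 2(W), 3(W) are all W)
n=5: W (go to 4, an L position)
n=6: W (go to 4, an L position)
n=7: L (sole option 6(W) is W)
n=8: W (go to 4, an L position)
n=9: L (options 3(W), 6(W), 8(W) are all W)
n=10: W (go to 9, an L position)
n=11: L (sole option 10(W) is W)
n=12: W (go to 4, an L position)
n=13: L (sole option 12(W) is W)
n=14: W (go to 7, an L position)
n=15: L (options 5(W), 10(W), 12(W), 14(W) are all W)
n=16: W (go to 15, an L position)
n=17: L (sole option 16(W) is W)
n=18: W (go to 9, an L position)
n=19: L (sole option 18(W) is W)
n=20: W (go to 15, an L position)
n=21: W (go to 7, an L position)
n=22: W (go to 11, an L position)
n=23: L (sole option 22(W) is W)
n=24: W (go to 23, an L position)
n=25: L (options 20(W), 24(W) are all W)
n=26: W (go to 13, an L position)
n=27: W (go to 9, an L position)
n=28: L (options 14(W), 21(W), 24(W), 26(W), 27(W) are all W)
n=29: W (go to 28, an L position)
Reading off the rows marked L gives the requested list; there are 13 such values of n.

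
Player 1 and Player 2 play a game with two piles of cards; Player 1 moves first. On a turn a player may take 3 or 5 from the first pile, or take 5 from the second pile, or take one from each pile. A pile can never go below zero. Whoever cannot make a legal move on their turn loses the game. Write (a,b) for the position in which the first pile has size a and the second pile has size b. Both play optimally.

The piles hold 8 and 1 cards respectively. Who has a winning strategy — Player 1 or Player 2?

Player 2 wins.

Build the W/L table. Terminal = L. A non-terminal position is W if it has a move to some L; otherwise it is L.
No move ever increases a pile, so every position that can arise here has a ≤ 8 and b ≤ 1; it is enough to label the cells with 0 ≤ a ≤ 8 and 0 ≤ b ≤ 1.
Every move lowers a or b (never raises either), so fill the grid row by row in increasing a, and left to right within a row: each cell's successors are then already labelled.
      b=0  b=1
a=0:    L    L
a=1:    L    W
a=2:    L    W
a=3:    W    W
a=4:    W    L
a=5:    W    W
a=6:    W    L
a=7:    W    W
a=8:    L    L
Cells with no legal move (terminal, hence L): (0,0), (0,1), (1,0), (2,0).
The remaining L cells, each justified by listing all of its moves:
(4,1): moves to (1,1)(W), (3,0)(W); every one is W ⇒ L
(6,1): moves to (3,1)(W), (1,1)(W), (5,0)(W); every one is W ⇒ L
(8,0): moves to (5,0)(W), (3,0)(W); every one is W ⇒ L
(8,1): moves to (5,1)(W), (3,1)(W), (7,0)(W); every one is W ⇒ L
Every other cell has at least one move into one of the L cells above, so it is W.
The starting position (8,1) is L: whatever Player 1 does, the opponent receives a W position.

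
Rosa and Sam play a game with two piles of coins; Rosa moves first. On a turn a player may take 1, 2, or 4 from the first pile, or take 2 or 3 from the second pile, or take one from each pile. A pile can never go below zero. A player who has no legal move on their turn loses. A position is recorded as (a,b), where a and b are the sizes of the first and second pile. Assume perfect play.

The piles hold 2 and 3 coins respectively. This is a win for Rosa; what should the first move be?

Build the W/L table. Terminal = L. A non-terminal position is W if it has a move to some L; otherwise it is L.
No move ever increases a pile, so every position that can arise here has a ≤ 2 and b ≤ 3; it is enough to label the cells with 0 ≤ a ≤ 2 and 0 ≤ b ≤ 3.
Every move lowers a or b (never raises either), so fill the grid row by row in increasing a, and left to right within a row: each cell's successors are then already labelled.
      b=0  b=1  b=2  b=3
a=0:    L    L    W    W
a=1:    W    W    W    L
a=2:    W    W    L    W
Cells with no legal move (terminal, hence L): (0,0), (0,1).
The remaining L cells, each justified by listing all of its moves:
(1,3): only reaches (0,3)(W), (1,1)(W), (1,0)(W), (0,2)(W), all W → L
(2,2): only reaches (1,2)(W), (0,2)(W), (2,0)(W), (1,1)(W), all W → L
Every other cell has at least one move into one of the L cells above, so it is W.
From (2,3), the L positions reachable in one move are: (1,3).

Move to (1,3).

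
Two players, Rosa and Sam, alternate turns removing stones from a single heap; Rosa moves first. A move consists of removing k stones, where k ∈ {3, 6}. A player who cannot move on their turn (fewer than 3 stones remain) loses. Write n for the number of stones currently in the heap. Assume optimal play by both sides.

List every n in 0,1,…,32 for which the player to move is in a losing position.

Work bottom-up. With no move the player to move loses. Otherwise the position is W if at least one move leads to an L position for the opponent, and L if every move leads to a W.
n=0: no move → L
n=1: no move → L
n=2: no move → L
n=3: W (go to 0, an L position)
n=4: W (go to 1, an L position)
n=5: W (go to 2, an L position)
n=6: W (go to 0, an L position)
n=7: W (go to 1, an L position)
n=8: W (go to 2, an L position)
n=9: L (options 6(W), 3(W) are all W)
n=10: L (options 7(W), 4(W) are all W)
n=11: L (options 8(W), 5(W) are all W)
n=12: W (go to 9, an L position)
n=13: W (go to 10, an L position)
n=14: W (go to 11, an L position)
n=15: W (go to 9, an L position)
n=16: W (go to 10, an L position)
n=17: W (go to 11, an L position)
n=18: L (options 15(W), 12(W) are all W)
n=19: L (options 16(W), 13(W) are all W)
n=20: L (options 17(W), 14(W) are all W)
n=21: W (go to 18, an L position)
n=22: W (go to 19, an L position)
n=23: W (go to 20, an L position)
n=24: W (go to 18, an L position)
n=25: W (go to 19, an L position)
n=26: W (go to 20, an L position)
n=27: L (options 24(W), 21(W) are all W)
n=28: L (options 25(W), 22(W) are all W)
n=29: L (options 26(W), 23(W) are all W)
n=30: W (go to 27, an L position)
n=31: W (go to 28, an L position)
n=32: W (go to 29, an L position)
The losing starting values of n are exactly the entries labelled L in this table (12 of them).

0, 1, 2, 9, 10, 11, 18, 19, 20, 27, 28, 29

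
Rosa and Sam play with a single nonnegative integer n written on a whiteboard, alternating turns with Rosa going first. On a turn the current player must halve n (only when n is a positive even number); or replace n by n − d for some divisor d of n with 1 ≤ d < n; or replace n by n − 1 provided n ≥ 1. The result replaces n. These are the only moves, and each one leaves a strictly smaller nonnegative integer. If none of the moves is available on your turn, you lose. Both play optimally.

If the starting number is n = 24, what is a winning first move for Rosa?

Move to 21.

Label each position W (a win for the player to move) or L (a loss). A position with no legal move is L; any other position is W exactly when some move reaches an L, and L when every move reaches a W.
n=0: no move → L
n=1: can move to 0, which is L ⇒ W
n=2: the only move is to 1(W), a W ⇒ L
n=3: can move to 2, which is L ⇒ W
n=4: can move to 2, which is L ⇒ W
n=5: the only move is to 4(W), a W ⇒ L
n=6: can move to 5, which is L ⇒ W
n=7: the only move is to 6(W), a W ⇒ L
n=8: can move to 7, which is L ⇒ W
n=9: moves to 6(W), 8(W); every one is W ⇒ L
n=10: can move to 5, which is L ⇒ W
n=11: the only move is to 10(W), a W ⇒ L
n=12: can move to 9, which is L ⇒ W
n=13: the only move is to 12(W), a W ⇒ L
n=14: can move to 7, which is L ⇒ W
n=15: moves to 10(W), 12(W), 14(W); every one is W ⇒ L
n=16: can move to 15, which is L ⇒ W
n=17: the only move is to 16(W), a W ⇒ L
n=18: can move to 9, which is L ⇒ W
n=19: the only move is to 18(W), a W ⇒ L
n=20: can move to 15, which is L ⇒ W
n=21: moves to 14(W), 18(W), 20(W); every one is W ⇒ L
n=22: can move to 11, which is L ⇒ W
n=23: the only move is to 22(W), a W ⇒ L
n=24: can move to 21, which is L ⇒ W
From 24, the L positions reachable in one move are: 21, 23. Any move reaching one of these is winning.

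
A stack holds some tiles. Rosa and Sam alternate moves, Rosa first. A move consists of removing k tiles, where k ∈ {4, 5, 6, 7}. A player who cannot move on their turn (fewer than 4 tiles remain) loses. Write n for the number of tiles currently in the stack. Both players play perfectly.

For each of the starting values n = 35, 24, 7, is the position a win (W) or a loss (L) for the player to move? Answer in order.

35: L, 24: L, 7: W

Compute win/loss labels from the base case upward. A position with no move is L. Any other position is W if it can reach an L in one move, else L.
n=0: no move → L
n=1: no move → L
n=2: no move → L
n=3: no move → L
n=4: can move to 0, which is L ⇒ W
n=5: can move to 1, which is L ⇒ W
n=6: can move to 2, which is L ⇒ W
n=7: can move to 3, which is L ⇒ W
n=8: can move to 3, which is L ⇒ W
n=9: can move to 3, which is L ⇒ W
n=10: can move to 3, which is L ⇒ W
n=11: moves to 7(W), 6(W), 5(W), 4(W); every one is W ⇒ L
n=12: moves to 8(W), 7(W), 6(W), 5(W); every one is W ⇒ L
n=13: moves to 9(W), 8(W), 7(W), 6(W); every one is W ⇒ L
n=14: moves to 10(W), 9(W), 8(W), 7(W); every one is W ⇒ L
n=15: can move to 11, which is L ⇒ W
n=16: can move to 12, which is L ⇒ W
n=17: can move to 13, which is L ⇒ W
n=18: can move to 14, which is L ⇒ W
n=19: can move to 14, which is L ⇒ W
n=20: can move to 14, which is L ⇒ W
n=21: can move to 14, which is L ⇒ W
n=22: moves to 18(W), 17(W), 16(W), 15(W); every one is W ⇒ L
n=23: moves to 19(W), 18(W), 17(W), 16(W); every one is W ⇒ L
n=24: moves to 20(W), 19(W), 18(W), 17(W); every one is W ⇒ L
n=25: moves to 21(W), 20(W), 19(W), 18(W); every one is W ⇒ L
n=26: can move to 22, which is L ⇒ W
n=27: can move to 23, which is L ⇒ W
n=28: can move to 24, which is L ⇒ W
n=29: can move to 25, which is L ⇒ W
n=30: can move to 25, which is L ⇒ W
n=31: can move to 25, which is L ⇒ W
n=32: can move to 25, which is L ⇒ W
n=33: moves to 29(W), 28(W), 27(W), 26(W); every one is W ⇒ L
n=34: moves to 30(W), 29(W), 28(W), 27(W); every one is W ⇒ L
n=35: moves to 31(W), 30(W), 29(W), 28(W); every one is W ⇒ L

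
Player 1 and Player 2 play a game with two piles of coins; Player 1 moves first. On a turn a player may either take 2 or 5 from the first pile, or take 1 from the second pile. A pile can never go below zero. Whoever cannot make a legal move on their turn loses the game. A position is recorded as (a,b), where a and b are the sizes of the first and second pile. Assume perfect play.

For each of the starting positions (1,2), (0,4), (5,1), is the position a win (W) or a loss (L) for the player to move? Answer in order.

Build the W/L table. Terminal = L. A non-terminal position is W if it has a move to some L; otherwise it is L.
No move ever increases a pile, so every position that can arise here has a ≤ 5 and b ≤ 4; it is enough to label the cells with 0 ≤ a ≤ 5 and 0 ≤ b ≤ 4.
Every move lowers a or b (never raises either), so fill the grid row by row in increasing a, and left to right within a row: each cell's successors are then already labelled.
      b=0  b=1  b=2  b=3  b=4
a=0:    L    W    L    W    L
a=1:    L    W    L    W    L
a=2:    W    L    W    L    W
a=3:    W    L    W    L    W
a=4:    L    W    L    W    L
a=5:    W    W    W    W    W
Cells with no legal move (terminal, hence L): (0,0), (1,0).
The remaining L cells, each justified by listing all of its moves:
(0,2): →(0,1)(W) only, which is W, so L
(0,4): →(0,3)(W) only, which is W, so L
(1,2): →(1,1)(W) only, which is W, so L
(1,4): →(1,3)(W) only, which is W, so L
(2,1): →(0,1)(W), (2,0)(W) — all W, so L
(2,3): →(0,3)(W), (2,2)(W) — all W, so L
(3,1): →(1,1)(W), (3,0)(W) — all W, so L
(3,3): →(1,3)(W), (3,2)(W) — all W, so L
(4,0): →(2,0)(W) only, which is W, so L
(4,2): →(2,2)(W), (4,1)(W) — all W, so L
(4,4): →(2,4)(W), (4,3)(W) — all W, so L
Every other cell has at least one move into one of the L cells above, so it is W.
(1,2): one of the L cells justified above, so L
(0,4): one of the L cells justified above, so L
(5,1): the move to (3,1) reaches an L cell, so W

(1,2): L, (0,4): L, (5,1): W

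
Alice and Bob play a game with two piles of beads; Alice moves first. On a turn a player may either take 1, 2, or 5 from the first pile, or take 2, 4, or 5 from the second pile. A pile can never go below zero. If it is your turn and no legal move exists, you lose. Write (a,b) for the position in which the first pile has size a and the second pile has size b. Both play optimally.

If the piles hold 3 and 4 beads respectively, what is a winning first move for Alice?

Move to (2,4).

Classify positions by backward induction: terminal positions (no move available) are L. From any other position, the mover wins iff some move reaches an L.
No move ever increases a pile, so every position that can arise here has a ≤ 3 and b ≤ 4; it is enough to label the cells with 0 ≤ a ≤ 3 and 0 ≤ b ≤ 4.
Every move lowers a or b (never raises either), so fill the grid row by row in increasing a, and left to right within a row: each cell's successors are then already labelled.
      b=0  b=1  b=2  b=3  b=4
a=0:    L    L    W    W    W
a=1:    W    W    L    L    W
a=2:    W    W    W    W    L
a=3:    L    L    W    W    W
Cells with no legal move (terminal, hence L): (0,0), (0,1).
The remaining L cells, each justified by listing all of its moves:
(1,2): L (options (0,2)(W), (1,0)(W) are all W)
(1,3): L (options (0,3)(W), (1,1)(W) are all W)
(2,4): L (options (1,4)(W), (0,4)(W), (2,2)(W), (2,0)(W) are all W)
(3,0): L (options (2,0)(W), (1,0)(W) are all W)
(3,1): L (options (2,1)(W), (1,1)(W) are all W)
Every other cell has at least one move into one of the L cells above, so it is W.
From (3,4), the L positions reachable in one move are: (2,4), (3,0). Any move reaching one of these is winning.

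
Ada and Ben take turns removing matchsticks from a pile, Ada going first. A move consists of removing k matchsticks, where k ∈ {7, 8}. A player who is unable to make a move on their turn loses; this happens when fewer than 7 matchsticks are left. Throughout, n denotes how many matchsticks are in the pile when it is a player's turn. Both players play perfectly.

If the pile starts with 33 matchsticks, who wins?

Use the standard recursion: the mover loses at a terminal position; elsewhere, the mover wins exactly when some move hands the opponent an L position.
n=0: no move → L
n=1: no move → L
n=2: no move → L
n=3: no move → L
n=4: no move → L
n=5: no move → L
n=6: no move → L
n=7: W (go to 0, an L position)
n=8: W (go to 1, an L position)
n=9: W (go to 2, an L position)
n=10: W (go to 3, an L position)
n=11: W (go to 4, an L position)
n=12: W (go to 5, an L position)
n=13: W (go to 6, an L position)
n=14: W (go to 6, an L position)
n=15: L (options 8(W), 7(W) are all W)
n=16: L (options 9(W), 8(W) are all W)
n=17: L (options 10(W), 9(W) are all W)
n=18: L (options 11(W), 10(W) are all W)
n=19: L (options 12(W), 11(W) are all W)
n=20: L (options 13(W), 12(W) are all W)
n=21: L (options 14(W), 13(W) are all W)
n=22: W (go to 15, an L position)
n=23: W (go to 16, an L position)
n=24: W (go to 17, an L position)
n=25: W (go to 18, an L position)
n=26: W (go to 19, an L position)
n=27: W (go to 20, an L position)
n=28: W (go to 21, an L position)
n=29: W (go to 21, an L position)
n=30: L (options 23(W), 22(W) are all W)
n=31: L (options 24(W), 23(W) are all W)
n=32: L (options 25(W), 24(W) are all W)
n=33: L (options 26(W), 25(W) are all W)
The starting position 33 is L: whatever Ada does, the opponent receives a W position.

Ben wins.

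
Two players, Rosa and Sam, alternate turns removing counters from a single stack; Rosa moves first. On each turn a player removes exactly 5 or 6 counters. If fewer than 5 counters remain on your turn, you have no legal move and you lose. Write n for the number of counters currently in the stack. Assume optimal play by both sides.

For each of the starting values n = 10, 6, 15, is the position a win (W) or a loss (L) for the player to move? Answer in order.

10: W, 6: W, 15: L

Label each position W (a win for the player to move) or L (a loss). A position with no legal move is L; any other position is W exactly when some move reaches an L, and L when every move reaches a W.
n=0: no move → L
n=1: no move → L
n=2: no move → L
n=3: no move → L
n=4: no move → L
n=5: reaches L-position 0 → W
n=6: reaches L-position 1 → W
n=7: reaches L-position 2 → W
n=8: reaches L-position 3 → W
n=9: reaches L-position 4 → W
n=10: reaches L-position 4 → W
n=11: only reaches 6(W), 5(W), all W → L
n=12: only reaches 7(W), 6(W), all W → L
n=13: only reaches 8(W), 7(W), all W → L
n=14: only reaches 9(W), 8(W), all W → L
n=15: only reaches 10(W), 9(W), all W → L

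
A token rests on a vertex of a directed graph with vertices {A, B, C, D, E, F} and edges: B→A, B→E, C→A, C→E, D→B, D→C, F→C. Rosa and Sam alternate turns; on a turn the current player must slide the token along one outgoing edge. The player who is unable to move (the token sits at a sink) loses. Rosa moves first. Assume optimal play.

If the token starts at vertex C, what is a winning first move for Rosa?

Use the standard recursion: the mover loses at a terminal position; elsewhere, the mover wins exactly when some move hands the opponent an L position.
Every edge goes from a vertex to one that appears earlier in the order E, A, C, B, F, D, so processing vertices in that order labels each vertex after all of its successors.
E: no outgoing edge → L
A: no outgoing edge → L
C: →A(L), so W
B: →A(L), so W
F: →C(W) only, which is W, so L
D: →B(W), C(W) — all W, so L
From C, the L positions reachable in one move are: A, E. Any move reaching one of these is winning.

Move to A.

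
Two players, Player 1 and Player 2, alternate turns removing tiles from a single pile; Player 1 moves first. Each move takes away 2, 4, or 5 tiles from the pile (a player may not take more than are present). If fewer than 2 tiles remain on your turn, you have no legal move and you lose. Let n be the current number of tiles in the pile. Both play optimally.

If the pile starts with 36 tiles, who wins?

Compute win/loss labels from the base case upward. A position with no move is L. Any other position is W if it can reach an L in one move, else L.
n=0: no move → L
n=1: no move → L
n=2: W (go to 0, an L position)
n=3: W (go to 1, an L position)
n=4: W (go to 0, an L position)
n=5: W (go to 1, an L position)
n=6: W (go to 1, an L position)
n=7: L (options 5(W), 3(W), 2(W) are all W)
n=8: L (options 6(W), 4(W), 3(W) are all W)
n=9: W (go to 7, an L position)
n=10: W (go to 8, an L position)
n=11: W (go to 7, an L position)
n=12: W (go to 8, an L position)
n=13: W (go to 8, an L position)
n=14: L (options 12(W), 10(W), 9(W) are all W)
n=15: L (options 13(W), 11(W), 10(W) are all W)
n=16: W (go to 14, an L position)
n=17: W (go to 15, an L position)
n=18: W (go to 14, an L position)
n=19: W (go to 15, an L position)
n=20: W (go to 15, an L position)
n=21: L (options 19(W), 17(W), 16(W) are all W)
n=22: L (options 20(W), 18(W), 17(W) are all W)
n=23: W (go to 21, an L position)
n=24: W (go to 22, an L position)
n=25: W (go to 21, an L position)
n=26: W (go to 22, an L position)
n=27: W (go to 22, an L position)
n=28: L (options 26(W), 24(W), 23(W) are all W)
n=29: L (options 27(W), 25(W), 24(W) are all W)
n=30: W (go to 28, an L position)
n=31: W (go to 29, an L position)
n=32: W (go to 28, an L position)
n=33: W (go to 29, an L position)
n=34: W (go to 29, an L position)
n=35: L (options 33(W), 31(W), 30(W) are all W)
n=36: L (options 34(W), 32(W), 31(W) are all W)
Every move from 36 reaches a W position, so the mover loses.

Player 2 wins.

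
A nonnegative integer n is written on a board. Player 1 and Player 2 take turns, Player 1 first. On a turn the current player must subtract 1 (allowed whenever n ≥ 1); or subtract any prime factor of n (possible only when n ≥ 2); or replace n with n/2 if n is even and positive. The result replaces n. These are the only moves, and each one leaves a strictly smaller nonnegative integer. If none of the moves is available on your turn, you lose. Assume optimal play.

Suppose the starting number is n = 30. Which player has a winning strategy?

Player 2 wins.

Positions with no move are L. A position that does have a move is losing for the player to move precisely when every available move leads to a winning position for the opponent. Fill in the labels:
n=0: no move → L
n=1: can move to 0, which is L ⇒ W
n=2: can move to 0, which is L ⇒ W
n=3: can move to 0, which is L ⇒ W
n=4: moves to 2(W), 3(W); every one is W ⇒ L
n=5: can move to 0, which is L ⇒ W
n=6: can move to 4, which is L ⇒ W
n=7: can move to 0, which is L ⇒ W
n=8: can move to 4, which is L ⇒ W
n=9: moves to 6(W), 8(W); every one is W ⇒ L
n=10: can move to 9, which is L ⇒ W
n=11: can move to 0, which is L ⇒ W
n=12: can move to 9, which is L ⇒ W
n=13: can move to 0, which is L ⇒ W
n=14: moves to 7(W), 12(W), 13(W); every one is W ⇒ L
n=15: can move to 14, which is L ⇒ W
n=16: can move to 14, which is L ⇒ W
n=17: can move to 0, which is L ⇒ W
n=18: can move to 9, which is L ⇒ W
n=19: can move to 0, which is L ⇒ W
n=20: moves to 10(W), 15(W), 18(W), 19(W); every one is W ⇒ L
n=21: can move to 14, which is L ⇒ W
n=22: can move to 20, which is L ⇒ W
n=23: can move to 0, which is L ⇒ W
n=24: moves to 12(W), 21(W), 22(W), 23(W); every one is W ⇒ L
n=25: can move to 20, which is L ⇒ W
n=26: can move to 24, which is L ⇒ W
n=27: can move to 24, which is L ⇒ W
n=28: can move to 14, which is L ⇒ W
n=29: can move to 0, which is L ⇒ W
n=30: moves to 15(W), 25(W), 27(W), 28(W), 29(W); every one is W ⇒ L
The starting position 30 is L: whatever Player 1 does, the opponent receives a W position.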